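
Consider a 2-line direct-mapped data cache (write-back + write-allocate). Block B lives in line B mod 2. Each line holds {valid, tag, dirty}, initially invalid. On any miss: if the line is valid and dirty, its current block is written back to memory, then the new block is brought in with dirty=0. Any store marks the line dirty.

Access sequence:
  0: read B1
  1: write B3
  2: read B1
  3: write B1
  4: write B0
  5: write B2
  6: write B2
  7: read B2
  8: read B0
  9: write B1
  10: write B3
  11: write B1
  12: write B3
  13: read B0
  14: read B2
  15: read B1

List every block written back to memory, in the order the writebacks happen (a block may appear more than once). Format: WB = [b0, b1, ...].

WB = [3, 0, 2, 1, 3, 1, 3]

0: R B1 → L1 miss [-]
1: W B3 → L1 miss [D]
2: R B1 → L1 miss wb→B3 [-]
3: W B1 → L1 hit [D]
4: W B0 → L0 miss [D]
5: W B2 → L0 miss wb→B0 [D]
6: W B2 → L0 hit [D]
7: R B2 → L0 hit [D]
8: R B0 → L0 miss wb→B2 [-]
9: W B1 → L1 hit [D]
10: W B3 → L1 miss wb→B1 [D]
11: W B1 → L1 miss wb→B3 [D]
12: W B3 → L1 miss wb→B1 [D]
13: R B0 → L0 hit [-]
14: R B2 → L0 miss [-]
15: R B1 → L1 miss wb→B3 [-]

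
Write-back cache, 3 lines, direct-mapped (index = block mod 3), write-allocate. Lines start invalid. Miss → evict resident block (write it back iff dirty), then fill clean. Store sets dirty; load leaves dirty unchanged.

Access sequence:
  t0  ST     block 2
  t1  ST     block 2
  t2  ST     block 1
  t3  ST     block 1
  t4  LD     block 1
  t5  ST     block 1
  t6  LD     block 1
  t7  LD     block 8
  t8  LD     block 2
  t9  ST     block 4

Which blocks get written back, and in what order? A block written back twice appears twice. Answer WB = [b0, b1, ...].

0: W B2 → L2 miss [D]
1: W B2 → L2 hit [D]
2: W B1 → L1 miss [D]
3: W B1 → L1 hit [D]
4: R B1 → L1 hit [D]
5: W B1 → L1 hit [D]
6: R B1 → L1 hit [D]
7: R B8 → L2 miss wb→B2 [-]
8: R B2 → L2 miss [-]
9: W B4 → L1 miss wb→B1 [D]

WB = [2, 1]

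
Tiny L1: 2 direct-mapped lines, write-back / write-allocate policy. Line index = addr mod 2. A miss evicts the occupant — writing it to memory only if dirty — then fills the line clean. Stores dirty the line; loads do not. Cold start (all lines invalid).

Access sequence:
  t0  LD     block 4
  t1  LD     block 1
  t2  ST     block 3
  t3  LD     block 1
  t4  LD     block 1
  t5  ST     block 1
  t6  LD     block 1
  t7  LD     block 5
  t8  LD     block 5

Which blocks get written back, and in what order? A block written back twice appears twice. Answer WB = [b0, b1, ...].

0: R B4 → L0 miss [-]
1: R B1 → L1 miss [-]
2: W B3 → L1 miss [D]
3: R B1 → L1 miss wb→B3 [-]
4: R B1 → L1 hit [-]
5: W B1 → L1 hit [D]
6: R B1 → L1 hit [D]
7: R B5 → L1 miss wb→B1 [-]
8: R B5 → L1 hit [-]

WB = [3, 1]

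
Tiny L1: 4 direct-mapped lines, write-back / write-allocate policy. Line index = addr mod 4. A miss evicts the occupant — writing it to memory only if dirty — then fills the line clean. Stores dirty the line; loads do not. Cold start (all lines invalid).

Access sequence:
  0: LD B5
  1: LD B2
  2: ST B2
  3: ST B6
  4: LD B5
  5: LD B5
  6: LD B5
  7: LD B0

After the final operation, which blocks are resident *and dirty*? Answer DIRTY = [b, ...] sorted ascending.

  0 | R B5 → L1 miss [-]
  1 | R B2 → L2 miss [-]
  2 | W B2 → L2 hit [D]
  3 | W B6 → L2 miss wb→B2 [D]
  4 | R B5 → L1 hit [-]
  5 | R B5 → L1 hit [-]
  6 | R B5 → L1 hit [-]
  7 | R B0 → L0 miss [-]

DIRTY = [6]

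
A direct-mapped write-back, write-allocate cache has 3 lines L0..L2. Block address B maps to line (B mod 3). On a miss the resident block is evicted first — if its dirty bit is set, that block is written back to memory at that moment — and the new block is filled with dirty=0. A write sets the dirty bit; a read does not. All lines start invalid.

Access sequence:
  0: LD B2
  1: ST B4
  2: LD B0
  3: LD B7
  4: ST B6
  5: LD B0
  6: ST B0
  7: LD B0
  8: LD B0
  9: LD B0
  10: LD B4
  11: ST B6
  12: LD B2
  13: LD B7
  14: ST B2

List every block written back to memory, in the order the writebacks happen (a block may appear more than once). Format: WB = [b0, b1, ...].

  0 | R B2 → L2 miss [-]
  1 | W B4 → L1 miss [D]
  2 | R B0 → L0 miss [-]
  3 | R B7 → L1 miss wb→B4 [-]
  4 | W B6 → L0 miss [D]
  5 | R B0 → L0 miss wb→B6 [-]
  6 | W B0 → L0 hit [D]
  7 | R B0 → L0 hit [D]
  8 | R B0 → L0 hit [D]
  9 | R B0 → L0 hit [D]
  10 | R B4 → L1 miss [-]
  11 | W B6 → L0 miss wb→B0 [D]
  12 | R B2 → L2 hit [-]
  13 | R B7 → L1 miss [-]
  14 | W B2 → L2 hit [D]

WB = [4, 6, 0]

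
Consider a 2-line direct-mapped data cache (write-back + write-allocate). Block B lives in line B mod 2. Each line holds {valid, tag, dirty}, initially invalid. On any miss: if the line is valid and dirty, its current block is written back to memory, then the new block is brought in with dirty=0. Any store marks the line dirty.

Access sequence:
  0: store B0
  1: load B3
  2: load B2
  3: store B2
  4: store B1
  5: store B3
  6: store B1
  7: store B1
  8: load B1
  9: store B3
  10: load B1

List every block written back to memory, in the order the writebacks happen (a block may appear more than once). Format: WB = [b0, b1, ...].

WB = [0, 1, 3, 1, 3]

  0 | W B0 → L0 miss [D]
  1 | R B3 → L1 miss [-]
  2 | R B2 → L0 miss wb→B0 [-]
  3 | W B2 → L0 hit [D]
  4 | W B1 → L1 miss [D]
  5 | W B3 → L1 miss wb→B1 [D]
  6 | W B1 → L1 miss wb→B3 [D]
  7 | W B1 → L1 hit [D]
  8 | R B1 → L1 hit [D]
  9 | W B3 → L1 miss wb→B1 [D]
  10 | R B1 → L1 miss wb→B3 [-]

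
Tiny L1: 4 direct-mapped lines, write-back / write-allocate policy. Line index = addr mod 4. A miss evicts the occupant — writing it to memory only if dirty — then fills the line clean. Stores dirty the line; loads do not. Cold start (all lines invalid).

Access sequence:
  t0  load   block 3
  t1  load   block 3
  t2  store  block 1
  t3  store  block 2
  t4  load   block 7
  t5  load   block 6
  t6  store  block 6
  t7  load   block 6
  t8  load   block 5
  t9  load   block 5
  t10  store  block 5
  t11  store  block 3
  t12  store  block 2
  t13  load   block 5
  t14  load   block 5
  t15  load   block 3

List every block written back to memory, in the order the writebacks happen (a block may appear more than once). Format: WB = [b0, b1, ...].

WB = [2, 1, 6]

  0 | R B3 → L3 miss [-]
  1 | R B3 → L3 hit [-]
  2 | W B1 → L1 miss [D]
  3 | W B2 → L2 miss [D]
  4 | R B7 → L3 miss [-]
  5 | R B6 → L2 miss wb→B2 [-]
  6 | W B6 → L2 hit [D]
  7 | R B6 → L2 hit [D]
  8 | R B5 → L1 miss wb→B1 [-]
  9 | R B5 → L1 hit [-]
  10 | W B5 → L1 hit [D]
  11 | W B3 → L3 miss [D]
  12 | W B2 → L2 miss wb→B6 [D]
  13 | R B5 → L1 hit [D]
  14 | R B5 → L1 hit [D]
  15 | R B3 → L3 hit [D]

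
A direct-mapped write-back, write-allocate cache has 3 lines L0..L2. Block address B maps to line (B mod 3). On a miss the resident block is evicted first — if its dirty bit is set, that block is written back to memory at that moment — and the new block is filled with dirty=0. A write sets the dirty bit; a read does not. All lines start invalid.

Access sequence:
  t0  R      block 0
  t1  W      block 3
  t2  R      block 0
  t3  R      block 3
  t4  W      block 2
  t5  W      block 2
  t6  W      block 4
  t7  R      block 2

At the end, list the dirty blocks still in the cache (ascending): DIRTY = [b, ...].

0: R B0 → L0 miss [-]
1: W B3 → L0 miss [D]
2: R B0 → L0 miss wb→B3 [-]
3: R B3 → L0 miss [-]
4: W B2 → L2 miss [D]
5: W B2 → L2 hit [D]
6: W B4 → L1 miss [D]
7: R B2 → L2 hit [D]

DIRTY = [2, 4]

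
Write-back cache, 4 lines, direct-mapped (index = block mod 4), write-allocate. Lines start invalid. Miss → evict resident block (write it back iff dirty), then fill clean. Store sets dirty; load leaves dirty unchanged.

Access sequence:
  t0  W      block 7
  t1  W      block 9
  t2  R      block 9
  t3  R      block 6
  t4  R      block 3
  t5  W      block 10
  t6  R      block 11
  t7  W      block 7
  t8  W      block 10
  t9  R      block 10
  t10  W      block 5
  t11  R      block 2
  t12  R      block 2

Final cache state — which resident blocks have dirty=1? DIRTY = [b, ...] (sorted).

DIRTY = [5, 7]

  0 | W B7 → L3 miss [D]
  1 | W B9 → L1 miss [D]
  2 | R B9 → L1 hit [D]
  3 | R B6 → L2 miss [-]
  4 | R B3 → L3 miss wb→B7 [-]
  5 | W B10 → L2 miss [D]
  6 | R B11 → L3 miss [-]
  7 | W B7 → L3 miss [D]
  8 | W B10 → L2 hit [D]
  9 | R B10 → L2 hit [D]
  10 | W B5 → L1 miss wb→B9 [D]
  11 | R B2 → L2 miss wb→B10 [-]
  12 | R B2 → L2 hit [-]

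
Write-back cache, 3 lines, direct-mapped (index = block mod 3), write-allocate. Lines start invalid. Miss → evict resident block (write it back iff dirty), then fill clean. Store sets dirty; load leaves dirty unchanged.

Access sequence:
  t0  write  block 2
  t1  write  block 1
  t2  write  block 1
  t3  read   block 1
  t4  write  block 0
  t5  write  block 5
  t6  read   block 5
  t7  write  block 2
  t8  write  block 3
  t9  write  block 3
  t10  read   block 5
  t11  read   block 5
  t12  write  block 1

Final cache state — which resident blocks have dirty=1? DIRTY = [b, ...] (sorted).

DIRTY = [1, 3]

  0 | W B2 → L2 miss [D]
  1 | W B1 → L1 miss [D]
  2 | W B1 → L1 hit [D]
  3 | R B1 → L1 hit [D]
  4 | W B0 → L0 miss [D]
  5 | W B5 → L2 miss wb→B2 [D]
  6 | R B5 → L2 hit [D]
  7 | W B2 → L2 miss wb→B5 [D]
  8 | W B3 → L0 miss wb→B0 [D]
  9 | W B3 → L0 hit [D]
  10 | R B5 → L2 miss wb→B2 [-]
  11 | R B5 → L2 hit [-]
  12 | W B1 → L1 hit [D]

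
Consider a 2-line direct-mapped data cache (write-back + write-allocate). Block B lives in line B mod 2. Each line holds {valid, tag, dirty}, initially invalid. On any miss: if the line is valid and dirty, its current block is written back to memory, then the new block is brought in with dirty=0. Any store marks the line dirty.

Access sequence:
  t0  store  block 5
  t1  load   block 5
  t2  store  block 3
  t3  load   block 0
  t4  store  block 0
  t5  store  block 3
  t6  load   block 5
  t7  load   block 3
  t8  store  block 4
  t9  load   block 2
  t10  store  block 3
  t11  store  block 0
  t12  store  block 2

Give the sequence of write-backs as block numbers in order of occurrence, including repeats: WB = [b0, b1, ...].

0: W B5 → L1 miss [D]
1: R B5 → L1 hit [D]
2: W B3 → L1 miss wb→B5 [D]
3: R B0 → L0 miss [-]
4: W B0 → L0 hit [D]
5: W B3 → L1 hit [D]
6: R B5 → L1 miss wb→B3 [-]
7: R B3 → L1 miss [-]
8: W B4 → L0 miss wb→B0 [D]
9: R B2 → L0 miss wb→B4 [-]
10: W B3 → L1 hit [D]
11: W B0 → L0 miss [D]
12: W B2 → L0 miss wb→B0 [D]

WB = [5, 3, 0, 4, 0]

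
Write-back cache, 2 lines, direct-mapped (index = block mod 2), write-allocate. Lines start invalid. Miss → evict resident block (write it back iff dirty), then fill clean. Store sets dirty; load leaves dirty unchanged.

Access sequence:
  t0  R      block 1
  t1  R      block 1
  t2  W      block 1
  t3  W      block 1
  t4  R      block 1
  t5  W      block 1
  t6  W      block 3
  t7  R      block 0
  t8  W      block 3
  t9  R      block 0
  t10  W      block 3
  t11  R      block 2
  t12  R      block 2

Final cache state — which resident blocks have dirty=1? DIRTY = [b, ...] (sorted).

0: R B1 -> L1 miss  d=-]
1: R B1 -> L1 hit  d=-]
2: W B1 -> L1 hit  d=D]
3: W B1 -> L1 hit  d=D]
4: R B1 -> L1 hit  d=D]
5: W B1 -> L1 hit  d=D]
6: W B3 -> L1 miss wb->B1  d=D]
7: R B0 -> L0 miss  d=-]
8: W B3 -> L1 hit  d=D]
9: R B0 -> L0 hit  d=-]
10: W B3 -> L1 hit  d=D]
11: R B2 -> L0 miss  d=-]
12: R B2 -> L0 hit  d=-]

DIRTY = [3]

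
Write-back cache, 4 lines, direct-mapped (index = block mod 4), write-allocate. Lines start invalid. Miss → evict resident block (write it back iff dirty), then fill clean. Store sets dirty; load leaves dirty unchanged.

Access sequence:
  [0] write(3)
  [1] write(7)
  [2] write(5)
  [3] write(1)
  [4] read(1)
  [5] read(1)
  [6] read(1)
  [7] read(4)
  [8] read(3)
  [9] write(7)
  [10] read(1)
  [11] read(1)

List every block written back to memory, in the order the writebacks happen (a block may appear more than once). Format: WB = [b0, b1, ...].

WB = [3, 5, 7]

0: W B3 -> L3 miss  d=D]
1: W B7 -> L3 miss wb->B3  d=D]
2: W B5 -> L1 miss  d=D]
3: W B1 -> L1 miss wb->B5  d=D]
4: R B1 -> L1 hit  d=D]
5: R B1 -> L1 hit  d=D]
6: R B1 -> L1 hit  d=D]
7: R B4 -> L0 miss  d=-]
8: R B3 -> L3 miss wb->B7  d=-]
9: W B7 -> L3 miss  d=D]
10: R B1 -> L1 hit  d=D]
11: R B1 -> L1 hit  d=D]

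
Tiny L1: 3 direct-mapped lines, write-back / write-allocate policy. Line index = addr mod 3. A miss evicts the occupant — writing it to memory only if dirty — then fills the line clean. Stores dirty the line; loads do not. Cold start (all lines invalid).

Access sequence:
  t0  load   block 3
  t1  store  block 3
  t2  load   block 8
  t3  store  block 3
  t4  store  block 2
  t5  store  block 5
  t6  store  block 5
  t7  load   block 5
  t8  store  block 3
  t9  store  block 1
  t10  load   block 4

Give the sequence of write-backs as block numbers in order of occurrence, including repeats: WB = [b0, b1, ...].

WB = [2, 1]

0: R B3 → L0 miss [-]
1: W B3 → L0 hit [D]
2: R B8 → L2 miss [-]
3: W B3 → L0 hit [D]
4: W B2 → L2 miss [D]
5: W B5 → L2 miss wb→B2 [D]
6: W B5 → L2 hit [D]
7: R B5 → L2 hit [D]
8: W B3 → L0 hit [D]
9: W B1 → L1 miss [D]
10: R B4 → L1 miss wb→B1 [-]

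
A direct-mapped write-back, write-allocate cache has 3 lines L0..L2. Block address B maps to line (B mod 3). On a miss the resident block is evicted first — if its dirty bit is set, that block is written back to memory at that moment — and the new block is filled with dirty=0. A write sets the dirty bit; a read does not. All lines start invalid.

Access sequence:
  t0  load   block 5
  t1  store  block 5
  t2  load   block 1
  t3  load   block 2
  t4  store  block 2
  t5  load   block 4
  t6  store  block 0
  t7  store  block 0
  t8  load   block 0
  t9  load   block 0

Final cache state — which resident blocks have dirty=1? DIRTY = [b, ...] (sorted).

DIRTY = [0, 2]

  0 | R B5 → L2 miss [-]
  1 | W B5 → L2 hit [D]
  2 | R B1 → L1 miss [-]
  3 | R B2 → L2 miss wb→B5 [-]
  4 | W B2 → L2 hit [D]
  5 | R B4 → L1 miss [-]
  6 | W B0 → L0 miss [D]
  7 | W B0 → L0 hit [D]
  8 | R B0 → L0 hit [D]
  9 | R B0 → L0 hit [D]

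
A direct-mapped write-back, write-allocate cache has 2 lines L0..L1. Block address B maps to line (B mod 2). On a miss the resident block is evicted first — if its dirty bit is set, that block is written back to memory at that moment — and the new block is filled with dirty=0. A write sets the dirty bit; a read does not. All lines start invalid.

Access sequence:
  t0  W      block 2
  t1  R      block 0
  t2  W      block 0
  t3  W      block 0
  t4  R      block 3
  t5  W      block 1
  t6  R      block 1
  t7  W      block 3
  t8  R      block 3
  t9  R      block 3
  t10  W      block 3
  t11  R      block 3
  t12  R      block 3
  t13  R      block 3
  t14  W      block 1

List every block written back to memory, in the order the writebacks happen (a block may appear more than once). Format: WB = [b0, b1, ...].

WB = [2, 1, 3]

  0 | W B2 → L0 miss [D]
  1 | R B0 → L0 miss wb→B2 [-]
  2 | W B0 → L0 hit [D]
  3 | W B0 → L0 hit [D]
  4 | R B3 → L1 miss [-]
  5 | W B1 → L1 miss [D]
  6 | R B1 → L1 hit [D]
  7 | W B3 → L1 miss wb→B1 [D]
  8 | R B3 → L1 hit [D]
  9 | R B3 → L1 hit [D]
  10 | W B3 → L1 hit [D]
  11 | R B3 → L1 hit [D]
  12 | R B3 → L1 hit [D]
  13 | R B3 → L1 hit [D]
  14 | W B1 → L1 miss wb→B3 [D]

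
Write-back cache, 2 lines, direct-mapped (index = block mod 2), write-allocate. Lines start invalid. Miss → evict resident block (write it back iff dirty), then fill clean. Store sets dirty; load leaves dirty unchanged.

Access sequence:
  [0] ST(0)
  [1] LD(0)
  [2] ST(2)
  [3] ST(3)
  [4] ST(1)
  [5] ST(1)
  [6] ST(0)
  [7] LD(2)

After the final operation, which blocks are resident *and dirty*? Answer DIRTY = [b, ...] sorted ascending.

0: W B0 -> L0 miss  d=D]
1: R B0 -> L0 hit  d=D]
2: W B2 -> L0 miss wb->B0  d=D]
3: W B3 -> L1 miss  d=D]
4: W B1 -> L1 miss wb->B3  d=D]
5: W B1 -> L1 hit  d=D]
6: W B0 -> L0 miss wb->B2  d=D]
7: R B2 -> L0 miss wb->B0  d=-]

DIRTY = [1]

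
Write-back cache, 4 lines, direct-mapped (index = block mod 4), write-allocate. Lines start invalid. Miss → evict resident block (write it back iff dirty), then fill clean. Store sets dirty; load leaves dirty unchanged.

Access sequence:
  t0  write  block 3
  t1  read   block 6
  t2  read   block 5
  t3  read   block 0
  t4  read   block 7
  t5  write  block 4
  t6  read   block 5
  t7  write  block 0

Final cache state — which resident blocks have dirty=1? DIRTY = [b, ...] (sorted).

DIRTY = [0]

0: W B3 → L3 miss [D]
1: R B6 → L2 miss [-]
2: R B5 → L1 miss [-]
3: R B0 → L0 miss [-]
4: R B7 → L3 miss wb→B3 [-]
5: W B4 → L0 miss [D]
6: R B5 → L1 hit [-]
7: W B0 → L0 miss wb→B4 [D]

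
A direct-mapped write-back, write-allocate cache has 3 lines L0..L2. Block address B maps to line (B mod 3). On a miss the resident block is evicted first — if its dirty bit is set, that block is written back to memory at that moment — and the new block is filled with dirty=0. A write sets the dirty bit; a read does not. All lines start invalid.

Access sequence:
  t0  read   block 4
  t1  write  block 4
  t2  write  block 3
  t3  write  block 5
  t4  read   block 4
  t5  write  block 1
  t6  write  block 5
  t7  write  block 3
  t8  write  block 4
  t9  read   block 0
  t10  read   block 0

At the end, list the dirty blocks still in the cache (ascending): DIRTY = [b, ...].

0: R B4 → L1 miss [-]
1: W B4 → L1 hit [D]
2: W B3 → L0 miss [D]
3: W B5 → L2 miss [D]
4: R B4 → L1 hit [D]
5: W B1 → L1 miss wb→B4 [D]
6: W B5 → L2 hit [D]
7: W B3 → L0 hit [D]
8: W B4 → L1 miss wb→B1 [D]
9: R B0 → L0 miss wb→B3 [-]
10: R B0 → L0 hit [-]

DIRTY = [4, 5]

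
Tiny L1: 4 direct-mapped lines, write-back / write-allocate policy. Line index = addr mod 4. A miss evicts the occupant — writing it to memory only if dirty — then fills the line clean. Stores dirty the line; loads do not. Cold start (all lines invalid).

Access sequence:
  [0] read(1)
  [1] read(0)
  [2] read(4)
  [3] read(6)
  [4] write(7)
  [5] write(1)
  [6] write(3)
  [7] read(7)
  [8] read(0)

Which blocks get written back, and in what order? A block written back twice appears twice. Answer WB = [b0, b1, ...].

0: R B1 -> L1 miss  d=-]
1: R B0 -> L0 miss  d=-]
2: R B4 -> L0 miss  d=-]
3: R B6 -> L2 miss  d=-]
4: W B7 -> L3 miss  d=D]
5: W B1 -> L1 hit  d=D]
6: W B3 -> L3 miss wb->B7  d=D]
7: R B7 -> L3 miss wb->B3  d=-]
8: R B0 -> L0 miss  d=-]

WB = [7, 3]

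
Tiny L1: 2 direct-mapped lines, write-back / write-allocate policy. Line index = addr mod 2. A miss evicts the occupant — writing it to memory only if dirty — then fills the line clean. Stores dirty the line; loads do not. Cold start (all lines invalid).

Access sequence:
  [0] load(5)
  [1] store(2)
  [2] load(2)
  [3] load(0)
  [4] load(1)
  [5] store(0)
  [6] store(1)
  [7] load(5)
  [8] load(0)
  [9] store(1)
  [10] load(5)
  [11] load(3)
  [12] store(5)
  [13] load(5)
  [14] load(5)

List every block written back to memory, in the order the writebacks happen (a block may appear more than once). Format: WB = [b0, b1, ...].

WB = [2, 1, 1]

  0 | R B5 → L1 miss [-]
  1 | W B2 → L0 miss [D]
  2 | R B2 → L0 hit [D]
  3 | R B0 → L0 miss wb→B2 [-]
  4 | R B1 → L1 miss [-]
  5 | W B0 → L0 hit [D]
  6 | W B1 → L1 hit [D]
  7 | R B5 → L1 miss wb→B1 [-]
  8 | R B0 → L0 hit [D]
  9 | W B1 → L1 miss [D]
  10 | R B5 → L1 miss wb→B1 [-]
  11 | R B3 → L1 miss [-]
  12 | W B5 → L1 miss [D]
  13 | R B5 → L1 hit [D]
  14 | R B5 → L1 hit [D]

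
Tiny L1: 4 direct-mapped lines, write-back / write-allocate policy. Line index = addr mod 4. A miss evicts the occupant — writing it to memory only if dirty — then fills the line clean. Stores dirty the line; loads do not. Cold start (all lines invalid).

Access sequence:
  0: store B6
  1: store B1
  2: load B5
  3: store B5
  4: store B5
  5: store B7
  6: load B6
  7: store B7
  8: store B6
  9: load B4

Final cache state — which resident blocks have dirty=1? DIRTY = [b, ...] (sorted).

DIRTY = [5, 6, 7]

0: W B6 -> L2 miss  d=D]
1: W B1 -> L1 miss  d=D]
2: R B5 -> L1 miss wb->B1  d=-]
3: W B5 -> L1 hit  d=D]
4: W B5 -> L1 hit  d=D]
5: W B7 -> L3 miss  d=D]
6: R B6 -> L2 hit  d=D]
7: W B7 -> L3 hit  d=D]
8: W B6 -> L2 hit  d=D]
9: R B4 -> L0 miss  d=-]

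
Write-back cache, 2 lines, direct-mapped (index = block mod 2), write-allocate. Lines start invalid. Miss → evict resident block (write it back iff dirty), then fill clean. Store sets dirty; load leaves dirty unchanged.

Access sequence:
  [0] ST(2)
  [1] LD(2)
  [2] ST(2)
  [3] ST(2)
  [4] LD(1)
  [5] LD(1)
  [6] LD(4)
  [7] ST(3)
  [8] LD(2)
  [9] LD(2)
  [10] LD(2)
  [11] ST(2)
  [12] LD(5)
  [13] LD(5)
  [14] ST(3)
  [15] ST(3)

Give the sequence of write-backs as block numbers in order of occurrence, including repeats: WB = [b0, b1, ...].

WB = [2, 3]

0: W B2 -> L0 miss  d=D]
1: R B2 -> L0 hit  d=D]
2: W B2 -> L0 hit  d=D]
3: W B2 -> L0 hit  d=D]
4: R B1 -> L1 miss  d=-]
5: R B1 -> L1 hit  d=-]
6: R B4 -> L0 miss wb->B2  d=-]
7: W B3 -> L1 miss  d=D]
8: R B2 -> L0 miss  d=-]
9: R B2 -> L0 hit  d=-]
10: R B2 -> L0 hit  d=-]
11: W B2 -> L0 hit  d=D]
12: R B5 -> L1 miss wb->B3  d=-]
13: R B5 -> L1 hit  d=-]
14: W B3 -> L1 miss  d=D]
15: W B3 -> L1 hit  d=D]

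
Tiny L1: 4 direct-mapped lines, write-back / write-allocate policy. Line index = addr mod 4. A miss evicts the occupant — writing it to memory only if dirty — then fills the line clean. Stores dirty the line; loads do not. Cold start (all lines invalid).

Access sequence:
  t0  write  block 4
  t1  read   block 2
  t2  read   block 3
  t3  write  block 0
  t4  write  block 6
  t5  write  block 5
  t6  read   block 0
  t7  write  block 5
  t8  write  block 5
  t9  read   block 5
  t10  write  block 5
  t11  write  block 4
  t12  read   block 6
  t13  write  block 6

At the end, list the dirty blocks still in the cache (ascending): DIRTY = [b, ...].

0: W B4 -> L0 miss  d=D]
1: R B2 -> L2 miss  d=-]
2: R B3 -> L3 miss  d=-]
3: W B0 -> L0 miss wb->B4  d=D]
4: W B6 -> L2 miss  d=D]
5: W B5 -> L1 miss  d=D]
6: R B0 -> L0 hit  d=D]
7: W B5 -> L1 hit  d=D]
8: W B5 -> L1 hit  d=D]
9: R B5 -> L1 hit  d=D]
10: W B5 -> L1 hit  d=D]
11: W B4 -> L0 miss wb->B0  d=D]
12: R B6 -> L2 hit  d=D]
13: W B6 -> L2 hit  d=D]

DIRTY = [4, 5, 6]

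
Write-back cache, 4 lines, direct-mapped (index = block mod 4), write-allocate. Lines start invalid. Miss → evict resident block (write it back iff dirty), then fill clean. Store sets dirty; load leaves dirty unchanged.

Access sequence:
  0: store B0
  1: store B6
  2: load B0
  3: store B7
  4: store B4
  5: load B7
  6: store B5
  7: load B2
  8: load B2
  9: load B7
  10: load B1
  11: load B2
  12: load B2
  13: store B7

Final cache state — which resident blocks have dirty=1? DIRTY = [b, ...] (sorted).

  0 | W B0 → L0 miss [D]
  1 | W B6 → L2 miss [D]
  2 | R B0 → L0 hit [D]
  3 | W B7 → L3 miss [D]
  4 | W B4 → L0 miss wb→B0 [D]
  5 | R B7 → L3 hit [D]
  6 | W B5 → L1 miss [D]
  7 | R B2 → L2 miss wb→B6 [-]
  8 | R B2 → L2 hit [-]
  9 | R B7 → L3 hit [D]
  10 | R B1 → L1 miss wb→B5 [-]
  11 | R B2 → L2 hit [-]
  12 | R B2 → L2 hit [-]
  13 | W B7 → L3 hit [D]

DIRTY = [4, 7]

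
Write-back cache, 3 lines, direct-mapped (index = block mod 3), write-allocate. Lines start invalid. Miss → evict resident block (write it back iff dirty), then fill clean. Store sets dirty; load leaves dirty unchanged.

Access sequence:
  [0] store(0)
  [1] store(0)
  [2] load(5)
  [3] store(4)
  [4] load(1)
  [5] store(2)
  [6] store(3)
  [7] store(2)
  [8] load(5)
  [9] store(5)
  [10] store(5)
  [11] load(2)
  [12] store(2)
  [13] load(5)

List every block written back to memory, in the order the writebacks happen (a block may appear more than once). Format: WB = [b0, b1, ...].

WB = [4, 0, 2, 5, 2]

0: W B0 → L0 miss [D]
1: W B0 → L0 hit [D]
2: R B5 → L2 miss [-]
3: W B4 → L1 miss [D]
4: R B1 → L1 miss wb→B4 [-]
5: W B2 → L2 miss [D]
6: W B3 → L0 miss wb→B0 [D]
7: W B2 → L2 hit [D]
8: R B5 → L2 miss wb→B2 [-]
9: W B5 → L2 hit [D]
10: W B5 → L2 hit [D]
11: R B2 → L2 miss wb→B5 [-]
12: W B2 → L2 hit [D]
13: R B5 → L2 miss wb→B2 [-]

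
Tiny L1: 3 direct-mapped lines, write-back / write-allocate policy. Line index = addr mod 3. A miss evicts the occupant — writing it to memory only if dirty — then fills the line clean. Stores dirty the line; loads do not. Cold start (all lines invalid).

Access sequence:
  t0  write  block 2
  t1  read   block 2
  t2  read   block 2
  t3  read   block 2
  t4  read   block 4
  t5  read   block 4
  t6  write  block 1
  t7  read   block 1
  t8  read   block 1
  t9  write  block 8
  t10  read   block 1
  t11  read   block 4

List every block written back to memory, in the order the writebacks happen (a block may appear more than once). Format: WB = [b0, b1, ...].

0: W B2 → L2 miss [D]
1: R B2 → L2 hit [D]
2: R B2 → L2 hit [D]
3: R B2 → L2 hit [D]
4: R B4 → L1 miss [-]
5: R B4 → L1 hit [-]
6: W B1 → L1 miss [D]
7: R B1 → L1 hit [D]
8: R B1 → L1 hit [D]
9: W B8 → L2 miss wb→B2 [D]
10: R B1 → L1 hit [D]
11: R B4 → L1 miss wb→B1 [-]

WB = [2, 1]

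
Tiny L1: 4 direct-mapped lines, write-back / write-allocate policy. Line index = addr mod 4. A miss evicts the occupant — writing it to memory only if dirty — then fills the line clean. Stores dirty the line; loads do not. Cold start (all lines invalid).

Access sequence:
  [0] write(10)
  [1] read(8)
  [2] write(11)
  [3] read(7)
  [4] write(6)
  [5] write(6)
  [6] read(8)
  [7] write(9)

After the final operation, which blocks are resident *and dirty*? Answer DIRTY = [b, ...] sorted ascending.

  0 | W B10 → L2 miss [D]
  1 | R B8 → L0 miss [-]
  2 | W B11 → L3 miss [D]
  3 | R B7 → L3 miss wb→B11 [-]
  4 | W B6 → L2 miss wb→B10 [D]
  5 | W B6 → L2 hit [D]
  6 | R B8 → L0 hit [-]
  7 | W B9 → L1 miss [D]

DIRTY = [6, 9]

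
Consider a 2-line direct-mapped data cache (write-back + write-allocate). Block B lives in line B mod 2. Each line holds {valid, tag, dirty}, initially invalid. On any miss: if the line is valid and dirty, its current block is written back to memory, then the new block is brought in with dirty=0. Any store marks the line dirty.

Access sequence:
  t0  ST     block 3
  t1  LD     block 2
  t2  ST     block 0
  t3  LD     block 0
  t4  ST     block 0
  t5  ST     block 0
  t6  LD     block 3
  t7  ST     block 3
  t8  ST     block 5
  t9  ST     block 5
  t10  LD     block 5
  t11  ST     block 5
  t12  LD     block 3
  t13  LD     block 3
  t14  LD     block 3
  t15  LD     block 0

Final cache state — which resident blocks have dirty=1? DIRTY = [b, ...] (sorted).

0: W B3 -> L1 miss  d=D]
1: R B2 -> L0 miss  d=-]
2: W B0 -> L0 miss  d=D]
3: R B0 -> L0 hit  d=D]
4: W B0 -> L0 hit  d=D]
5: W B0 -> L0 hit  d=D]
6: R B3 -> L1 hit  d=D]
7: W B3 -> L1 hit  d=D]
8: W B5 -> L1 miss wb->B3  d=D]
9: W B5 -> L1 hit  d=D]
10: R B5 -> L1 hit  d=D]
11: W B5 -> L1 hit  d=D]
12: R B3 -> L1 miss wb->B5  d=-]
13: R B3 -> L1 hit  d=-]
14: R B3 -> L1 hit  d=-]
15: R B0 -> L0 hit  d=D]

DIRTY = [0]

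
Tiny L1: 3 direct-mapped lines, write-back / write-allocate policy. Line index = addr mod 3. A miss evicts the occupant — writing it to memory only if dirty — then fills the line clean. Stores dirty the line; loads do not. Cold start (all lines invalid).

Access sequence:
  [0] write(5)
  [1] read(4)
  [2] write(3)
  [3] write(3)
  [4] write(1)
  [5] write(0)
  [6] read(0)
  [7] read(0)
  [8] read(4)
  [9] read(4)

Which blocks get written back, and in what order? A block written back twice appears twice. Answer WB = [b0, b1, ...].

0: W B5 -> L2 miss  d=D]
1: R B4 -> L1 miss  d=-]
2: W B3 -> L0 miss  d=D]
3: W B3 -> L0 hit  d=D]
4: W B1 -> L1 miss  d=D]
5: W B0 -> L0 miss wb->B3  d=D]
6: R B0 -> L0 hit  d=D]
7: R B0 -> L0 hit  d=D]
8: R B4 -> L1 miss wb->B1  d=-]
9: R B4 -> L1 hit  d=-]

WB = [3, 1]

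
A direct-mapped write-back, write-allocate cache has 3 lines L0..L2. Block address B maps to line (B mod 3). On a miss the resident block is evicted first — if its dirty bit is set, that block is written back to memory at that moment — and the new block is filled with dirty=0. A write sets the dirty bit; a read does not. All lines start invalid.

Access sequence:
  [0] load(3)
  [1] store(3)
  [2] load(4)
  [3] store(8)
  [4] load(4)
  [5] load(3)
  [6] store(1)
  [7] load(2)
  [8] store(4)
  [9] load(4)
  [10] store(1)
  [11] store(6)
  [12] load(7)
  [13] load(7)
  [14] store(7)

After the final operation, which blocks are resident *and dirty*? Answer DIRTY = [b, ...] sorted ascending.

0: R B3 → L0 miss [-]
1: W B3 → L0 hit [D]
2: R B4 → L1 miss [-]
3: W B8 → L2 miss [D]
4: R B4 → L1 hit [-]
5: R B3 → L0 hit [D]
6: W B1 → L1 miss [D]
7: R B2 → L2 miss wb→B8 [-]
8: W B4 → L1 miss wb→B1 [D]
9: R B4 → L1 hit [D]
10: W B1 → L1 miss wb→B4 [D]
11: W B6 → L0 miss wb→B3 [D]
12: R B7 → L1 miss wb→B1 [-]
13: R B7 → L1 hit [-]
14: W B7 → L1 hit [D]

DIRTY = [6, 7]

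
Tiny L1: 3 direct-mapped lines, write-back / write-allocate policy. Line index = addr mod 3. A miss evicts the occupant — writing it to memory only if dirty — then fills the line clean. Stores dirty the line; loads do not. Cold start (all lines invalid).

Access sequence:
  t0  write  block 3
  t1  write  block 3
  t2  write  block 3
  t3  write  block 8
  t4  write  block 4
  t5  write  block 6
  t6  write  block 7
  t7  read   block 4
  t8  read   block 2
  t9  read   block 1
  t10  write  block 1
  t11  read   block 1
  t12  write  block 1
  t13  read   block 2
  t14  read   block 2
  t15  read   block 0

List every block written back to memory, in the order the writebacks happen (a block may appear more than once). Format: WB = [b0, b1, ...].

0: W B3 → L0 miss [D]
1: W B3 → L0 hit [D]
2: W B3 → L0 hit [D]
3: W B8 → L2 miss [D]
4: W B4 → L1 miss [D]
5: W B6 → L0 miss wb→B3 [D]
6: W B7 → L1 miss wb→B4 [D]
7: R B4 → L1 miss wb→B7 [-]
8: R B2 → L2 miss wb→B8 [-]
9: R B1 → L1 miss [-]
10: W B1 → L1 hit [D]
11: R B1 → L1 hit [D]
12: W B1 → L1 hit [D]
13: R B2 → L2 hit [-]
14: R B2 → L2 hit [-]
15: R B0 → L0 miss wb→B6 [-]

WB = [3, 4, 7, 8, 6]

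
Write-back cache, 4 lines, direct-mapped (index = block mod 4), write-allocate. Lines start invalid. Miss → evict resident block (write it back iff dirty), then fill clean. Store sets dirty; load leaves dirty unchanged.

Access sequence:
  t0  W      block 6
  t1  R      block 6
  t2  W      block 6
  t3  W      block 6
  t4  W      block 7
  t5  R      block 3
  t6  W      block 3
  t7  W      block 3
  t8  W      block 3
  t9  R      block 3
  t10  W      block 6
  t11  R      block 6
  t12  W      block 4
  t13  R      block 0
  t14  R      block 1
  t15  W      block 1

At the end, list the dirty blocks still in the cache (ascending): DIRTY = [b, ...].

DIRTY = [1, 3, 6]

0: W B6 -> L2 miss  d=D]
1: R B6 -> L2 hit  d=D]
2: W B6 -> L2 hit  d=D]
3: W B6 -> L2 hit  d=D]
4: W B7 -> L3 miss  d=D]
5: R B3 -> L3 miss wb->B7  d=-]
6: W B3 -> L3 hit  d=D]
7: W B3 -> L3 hit  d=D]
8: W B3 -> L3 hit  d=D]
9: R B3 -> L3 hit  d=D]
10: W B6 -> L2 hit  d=D]
11: R B6 -> L2 hit  d=D]
12: W B4 -> L0 miss  d=D]
13: R B0 -> L0 miss wb->B4  d=-]
14: R B1 -> L1 miss  d=-]
15: W B1 -> L1 hit  d=D]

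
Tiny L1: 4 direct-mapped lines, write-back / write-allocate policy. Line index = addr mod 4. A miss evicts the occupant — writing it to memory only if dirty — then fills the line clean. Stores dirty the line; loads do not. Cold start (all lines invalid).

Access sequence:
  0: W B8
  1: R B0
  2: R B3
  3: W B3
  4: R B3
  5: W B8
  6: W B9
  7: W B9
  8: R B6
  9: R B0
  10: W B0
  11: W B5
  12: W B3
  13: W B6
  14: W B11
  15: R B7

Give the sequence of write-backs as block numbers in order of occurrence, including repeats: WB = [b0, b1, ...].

WB = [8, 8, 9, 3, 11]

0: W B8 → L0 miss [D]
1: R B0 → L0 miss wb→B8 [-]
2: R B3 → L3 miss [-]
3: W B3 → L3 hit [D]
4: R B3 → L3 hit [D]
5: W B8 → L0 miss [D]
6: W B9 → L1 miss [D]
7: W B9 → L1 hit [D]
8: R B6 → L2 miss [-]
9: R B0 → L0 miss wb→B8 [-]
10: W B0 → L0 hit [D]
11: W B5 → L1 miss wb→B9 [D]
12: W B3 → L3 hit [D]
13: W B6 → L2 hit [D]
14: W B11 → L3 miss wb→B3 [D]
15: R B7 → L3 miss wb→B11 [-]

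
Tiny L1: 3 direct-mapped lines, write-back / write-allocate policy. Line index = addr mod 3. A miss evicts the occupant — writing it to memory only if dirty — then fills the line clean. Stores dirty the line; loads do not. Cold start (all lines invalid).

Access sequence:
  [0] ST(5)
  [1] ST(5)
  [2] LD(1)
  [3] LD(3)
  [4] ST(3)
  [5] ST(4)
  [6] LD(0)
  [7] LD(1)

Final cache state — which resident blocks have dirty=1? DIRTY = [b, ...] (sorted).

0: W B5 → L2 miss [D]
1: W B5 → L2 hit [D]
2: R B1 → L1 miss [-]
3: R B3 → L0 miss [-]
4: W B3 → L0 hit [D]
5: W B4 → L1 miss [D]
6: R B0 → L0 miss wb→B3 [-]
7: R B1 → L1 miss wb→B4 [-]

DIRTY = [5]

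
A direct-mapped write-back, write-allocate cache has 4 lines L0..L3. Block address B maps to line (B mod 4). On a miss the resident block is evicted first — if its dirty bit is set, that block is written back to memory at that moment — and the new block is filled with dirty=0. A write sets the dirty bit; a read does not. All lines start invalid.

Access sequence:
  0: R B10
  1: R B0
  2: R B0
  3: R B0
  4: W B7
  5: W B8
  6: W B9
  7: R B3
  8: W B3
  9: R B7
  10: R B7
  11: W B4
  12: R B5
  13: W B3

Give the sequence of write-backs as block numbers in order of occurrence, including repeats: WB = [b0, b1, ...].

WB = [7, 3, 8, 9]

0: R B10 -> L2 miss  d=-]
1: R B0 -> L0 miss  d=-]
2: R B0 -> L0 hit  d=-]
3: R B0 -> L0 hit  d=-]
4: W B7 -> L3 miss  d=D]
5: W B8 -> L0 miss  d=D]
6: W B9 -> L1 miss  d=D]
7: R B3 -> L3 miss wb->B7  d=-]
8: W B3 -> L3 hit  d=D]
9: R B7 -> L3 miss wb->B3  d=-]
10: R B7 -> L3 hit  d=-]
11: W B4 -> L0 miss wb->B8  d=D]
12: R B5 -> L1 miss wb->B9  d=-]
13: W B3 -> L3 miss  d=D]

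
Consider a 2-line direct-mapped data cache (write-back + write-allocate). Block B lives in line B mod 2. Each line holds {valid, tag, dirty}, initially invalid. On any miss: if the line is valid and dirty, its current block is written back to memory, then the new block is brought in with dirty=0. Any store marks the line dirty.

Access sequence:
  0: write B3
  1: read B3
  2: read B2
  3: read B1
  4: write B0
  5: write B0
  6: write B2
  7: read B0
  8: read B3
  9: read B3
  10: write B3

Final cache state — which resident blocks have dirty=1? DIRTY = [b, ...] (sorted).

0: W B3 -> L1 miss  d=D]
1: R B3 -> L1 hit  d=D]
2: R B2 -> L0 miss  d=-]
3: R B1 -> L1 miss wb->B3  d=-]
4: W B0 -> L0 miss  d=D]
5: W B0 -> L0 hit  d=D]
6: W B2 -> L0 miss wb->B0  d=D]
7: R B0 -> L0 miss wb->B2  d=-]
8: R B3 -> L1 miss  d=-]
9: R B3 -> L1 hit  d=-]
10: W B3 -> L1 hit  d=D]

DIRTY = [3]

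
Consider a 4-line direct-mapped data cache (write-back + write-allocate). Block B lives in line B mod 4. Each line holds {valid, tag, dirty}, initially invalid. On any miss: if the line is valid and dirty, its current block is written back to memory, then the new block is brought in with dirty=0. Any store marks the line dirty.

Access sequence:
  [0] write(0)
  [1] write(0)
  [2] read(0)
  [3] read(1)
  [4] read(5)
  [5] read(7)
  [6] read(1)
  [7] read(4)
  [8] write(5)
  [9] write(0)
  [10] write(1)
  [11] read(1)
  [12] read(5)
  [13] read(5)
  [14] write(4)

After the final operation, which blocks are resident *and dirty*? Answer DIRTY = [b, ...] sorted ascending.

0: W B0 -> L0 miss  d=D]
1: W B0 -> L0 hit  d=D]
2: R B0 -> L0 hit  d=D]
3: R B1 -> L1 miss  d=-]
4: R B5 -> L1 miss  d=-]
5: R B7 -> L3 miss  d=-]
6: R B1 -> L1 miss  d=-]
7: R B4 -> L0 miss wb->B0  d=-]
8: W B5 -> L1 miss  d=D]
9: W B0 -> L0 miss  d=D]
10: W B1 -> L1 miss wb->B5  d=D]
11: R B1 -> L1 hit  d=D]
12: R B5 -> L1 miss wb->B1  d=-]
13: R B5 -> L1 hit  d=-]
14: W B4 -> L0 miss wb->B0  d=D]

DIRTY = [4]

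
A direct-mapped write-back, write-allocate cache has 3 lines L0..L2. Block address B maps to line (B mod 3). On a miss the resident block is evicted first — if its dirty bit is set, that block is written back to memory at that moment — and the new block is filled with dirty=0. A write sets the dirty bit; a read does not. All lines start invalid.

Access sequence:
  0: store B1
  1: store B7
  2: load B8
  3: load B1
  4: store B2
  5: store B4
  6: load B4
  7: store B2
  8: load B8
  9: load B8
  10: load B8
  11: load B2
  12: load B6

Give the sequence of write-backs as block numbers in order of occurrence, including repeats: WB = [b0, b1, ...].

WB = [1, 7, 2]

0: W B1 → L1 miss [D]
1: W B7 → L1 miss wb→B1 [D]
2: R B8 → L2 miss [-]
3: R B1 → L1 miss wb→B7 [-]
4: W B2 → L2 miss [D]
5: W B4 → L1 miss [D]
6: R B4 → L1 hit [D]
7: W B2 → L2 hit [D]
8: R B8 → L2 miss wb→B2 [-]
9: R B8 → L2 hit [-]
10: R B8 → L2 hit [-]
11: R B2 → L2 miss [-]
12: R B6 → L0 miss [-]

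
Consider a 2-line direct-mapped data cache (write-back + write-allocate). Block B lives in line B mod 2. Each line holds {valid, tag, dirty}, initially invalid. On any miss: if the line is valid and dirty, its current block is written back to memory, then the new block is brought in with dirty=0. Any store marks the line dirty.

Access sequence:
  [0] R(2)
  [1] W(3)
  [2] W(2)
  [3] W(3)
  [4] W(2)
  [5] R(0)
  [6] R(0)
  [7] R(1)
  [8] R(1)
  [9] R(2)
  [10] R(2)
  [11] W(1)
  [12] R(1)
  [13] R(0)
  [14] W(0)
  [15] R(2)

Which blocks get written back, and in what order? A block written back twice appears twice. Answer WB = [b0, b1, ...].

0: R B2 -> L0 miss  d=-]
1: W B3 -> L1 miss  d=D]
2: W B2 -> L0 hit  d=D]
3: W B3 -> L1 hit  d=D]
4: W B2 -> L0 hit  d=D]
5: R B0 -> L0 miss wb->B2  d=-]
6: R B0 -> L0 hit  d=-]
7: R B1 -> L1 miss wb->B3  d=-]
8: R B1 -> L1 hit  d=-]
9: R B2 -> L0 miss  d=-]
10: R B2 -> L0 hit  d=-]
11: W B1 -> L1 hit  d=D]
12: R B1 -> L1 hit  d=D]
13: R B0 -> L0 miss  d=-]
14: W B0 -> L0 hit  d=D]
15: R B2 -> L0 miss wb->B0  d=-]

WB = [2, 3, 0]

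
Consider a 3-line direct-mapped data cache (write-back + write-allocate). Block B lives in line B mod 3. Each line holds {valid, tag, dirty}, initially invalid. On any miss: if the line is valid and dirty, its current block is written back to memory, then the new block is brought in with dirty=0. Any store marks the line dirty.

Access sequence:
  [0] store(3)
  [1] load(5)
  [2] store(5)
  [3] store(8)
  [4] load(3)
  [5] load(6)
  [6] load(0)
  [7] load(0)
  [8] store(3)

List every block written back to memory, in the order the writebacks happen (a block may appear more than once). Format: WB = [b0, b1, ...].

WB = [5, 3]

0: W B3 -> L0 miss  d=D]
1: R B5 -> L2 miss  d=-]
2: W B5 -> L2 hit  d=D]
3: W B8 -> L2 miss wb->B5  d=D]
4: R B3 -> L0 hit  d=D]
5: R B6 -> L0 miss wb->B3  d=-]
6: R B0 -> L0 miss  d=-]
7: R B0 -> L0 hit  d=-]
8: W B3 -> L0 miss  d=D]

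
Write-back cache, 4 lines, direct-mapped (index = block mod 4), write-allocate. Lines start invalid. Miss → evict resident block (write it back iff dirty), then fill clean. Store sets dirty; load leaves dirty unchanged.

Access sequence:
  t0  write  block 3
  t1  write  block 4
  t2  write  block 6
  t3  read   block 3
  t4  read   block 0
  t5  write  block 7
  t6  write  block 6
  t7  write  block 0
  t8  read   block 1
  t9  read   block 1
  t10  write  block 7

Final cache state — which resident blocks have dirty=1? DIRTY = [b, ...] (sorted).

DIRTY = [0, 6, 7]

0: W B3 -> L3 miss  d=D]
1: W B4 -> L0 miss  d=D]
2: W B6 -> L2 miss  d=D]
3: R B3 -> L3 hit  d=D]
4: R B0 -> L0 miss wb->B4  d=-]
5: W B7 -> L3 miss wb->B3  d=D]
6: W B6 -> L2 hit  d=D]
7: W B0 -> L0 hit  d=D]
8: R B1 -> L1 miss  d=-]
9: R B1 -> L1 hit  d=-]
10: W B7 -> L3 hit  d=D]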